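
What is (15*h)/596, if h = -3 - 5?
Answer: -30/149 ≈ -0.20134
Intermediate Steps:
h = -8
(15*h)/596 = (15*(-8))/596 = -120*1/596 = -30/149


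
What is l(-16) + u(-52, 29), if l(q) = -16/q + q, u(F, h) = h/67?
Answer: -976/67 ≈ -14.567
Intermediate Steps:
u(F, h) = h/67 (u(F, h) = h*(1/67) = h/67)
l(q) = q - 16/q
l(-16) + u(-52, 29) = (-16 - 16/(-16)) + (1/67)*29 = (-16 - 16*(-1/16)) + 29/67 = (-16 + 1) + 29/67 = -15 + 29/67 = -976/67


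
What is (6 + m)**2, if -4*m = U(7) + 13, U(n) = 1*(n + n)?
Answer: 9/16 ≈ 0.56250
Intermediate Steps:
U(n) = 2*n (U(n) = 1*(2*n) = 2*n)
m = -27/4 (m = -(2*7 + 13)/4 = -(14 + 13)/4 = -1/4*27 = -27/4 ≈ -6.7500)
(6 + m)**2 = (6 - 27/4)**2 = (-3/4)**2 = 9/16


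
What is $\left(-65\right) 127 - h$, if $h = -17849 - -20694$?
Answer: $-11100$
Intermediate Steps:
$h = 2845$ ($h = -17849 + 20694 = 2845$)
$\left(-65\right) 127 - h = \left(-65\right) 127 - 2845 = -8255 - 2845 = -11100$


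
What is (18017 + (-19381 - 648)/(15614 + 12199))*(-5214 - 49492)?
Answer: -27412454043152/27813 ≈ -9.8560e+8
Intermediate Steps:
(18017 + (-19381 - 648)/(15614 + 12199))*(-5214 - 49492) = (18017 - 20029/27813)*(-54706) = (501086792/27813)*(-54706) = -27412454043152/27813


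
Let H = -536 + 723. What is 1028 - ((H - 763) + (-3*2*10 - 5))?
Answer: 1669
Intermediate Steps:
H = 187
1028 - ((H - 763) + (-3*2*10 - 5)) = 1028 - ((187 - 763) + (-3*2*10 - 5)) = 1028 - (-576 + (-6*10 - 5)) = 1028 - (-576 + (-60 - 5)) = 1028 - (-576 - 65) = 1028 - 1*(-641) = 1028 + 641 = 1669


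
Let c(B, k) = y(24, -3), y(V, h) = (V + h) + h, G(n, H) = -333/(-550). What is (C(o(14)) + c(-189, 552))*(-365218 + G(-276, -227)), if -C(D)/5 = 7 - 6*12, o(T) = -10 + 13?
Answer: -68898261481/550 ≈ -1.2527e+8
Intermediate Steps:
G(n, H) = 333/550 (G(n, H) = -333*(-1/550) = 333/550)
y(V, h) = V + 2*h
c(B, k) = 18 (c(B, k) = 24 + 2*(-3) = 24 - 6 = 18)
o(T) = 3
C(D) = 325 (C(D) = -5*(7 - 6*12) = -5*(7 - 72) = -5*(-65) = 325)
(C(o(14)) + c(-189, 552))*(-365218 + G(-276, -227)) = (325 + 18)*(-365218 + 333/550) = 343*(-200869567/550) = -68898261481/550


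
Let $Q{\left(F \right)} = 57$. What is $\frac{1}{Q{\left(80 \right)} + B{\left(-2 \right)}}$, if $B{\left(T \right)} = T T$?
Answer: $\frac{1}{61} \approx 0.016393$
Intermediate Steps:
$B{\left(T \right)} = T^{2}$
$\frac{1}{Q{\left(80 \right)} + B{\left(-2 \right)}} = \frac{1}{57 + \left(-2\right)^{2}} = \frac{1}{57 + 4} = \frac{1}{61}$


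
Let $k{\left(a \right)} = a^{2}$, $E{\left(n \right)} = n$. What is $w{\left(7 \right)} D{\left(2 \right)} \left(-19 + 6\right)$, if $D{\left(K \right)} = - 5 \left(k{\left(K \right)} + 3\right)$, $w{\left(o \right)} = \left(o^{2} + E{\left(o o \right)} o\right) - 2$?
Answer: $177450$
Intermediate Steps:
$w{\left(o \right)} = -2 + o^{2} + o^{3}$ ($w{\left(o \right)} = \left(o^{2} + o o o\right) - 2 = \left(o^{2} + o^{2} o\right) - 2 = \left(o^{2} + o^{3}\right) - 2 = -2 + o^{2} + o^{3}$)
$D{\left(K \right)} = -15 - 5 K^{2}$ ($D{\left(K \right)} = - 5 \left(K^{2} + 3\right) = - 5 \left(3 + K^{2}\right) = -15 - 5 K^{2}$)
$w{\left(7 \right)} D{\left(2 \right)} \left(-19 + 6\right) = \left(-2 + 7^{2} + 7^{3}\right) \left(-15 - 5 \cdot 2^{2}\right) \left(-19 + 6\right) = \left(-2 + 49 + 343\right) \left(-15 - 20\right) \left(-13\right) = 390 \left(-15 - 20\right) \left(-13\right) = 390 \left(-35\right) \left(-13\right) = \left(-13650\right) \left(-13\right) = 177450$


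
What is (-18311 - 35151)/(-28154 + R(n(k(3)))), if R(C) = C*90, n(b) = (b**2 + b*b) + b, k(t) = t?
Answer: 26731/13132 ≈ 2.0356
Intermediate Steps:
n(b) = b + 2*b**2 (n(b) = (b**2 + b**2) + b = 2*b**2 + b = b + 2*b**2)
R(C) = 90*C
(-18311 - 35151)/(-28154 + R(n(k(3)))) = (-18311 - 35151)/(-28154 + 90*(3*(1 + 2*3))) = -53462/(-28154 + 90*(3*(1 + 6))) = -53462/(-28154 + 90*(3*7)) = -53462/(-28154 + 90*21) = -53462/(-28154 + 1890) = -53462/(-26264) = -53462*(-1/26264) = 26731/13132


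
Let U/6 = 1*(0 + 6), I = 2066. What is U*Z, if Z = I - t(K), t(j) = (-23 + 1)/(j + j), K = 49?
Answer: 3644820/49 ≈ 74384.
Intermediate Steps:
t(j) = -11/j (t(j) = -22*1/(2*j) = -11/j)
Z = 101245/49 (Z = 2066 - (-11)/49 = 2066 - 1*(-11/49) = 2066 + 11/49 = 101245/49 ≈ 2066.2)
U = 36 (U = 6*(1*(0 + 6)) = 6*(1*6) = 6*6 = 36)
U*Z = 36*(101245/49) = 3644820/49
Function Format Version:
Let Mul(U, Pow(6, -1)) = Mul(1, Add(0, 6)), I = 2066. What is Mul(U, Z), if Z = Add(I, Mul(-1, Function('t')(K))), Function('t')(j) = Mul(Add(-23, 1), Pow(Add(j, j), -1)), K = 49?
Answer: Rational(3644820, 49) ≈ 74384.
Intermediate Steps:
Function('t')(j) = Mul(-11, Pow(j, -1)) (Function('t')(j) = Mul(-22, Pow(Mul(2, j), -1)) = Mul(-22, Mul(Rational(1, 2), Pow(j, -1))) = Mul(-11, Pow(j, -1)))
Z = Rational(101245, 49) (Z = Add(2066, Mul(-1, Mul(-11, Pow(49, -1)))) = Add(2066, Mul(-1, Mul(-11, Rational(1, 49)))) = Add(2066, Mul(-1, Rational(-11, 49))) = Add(2066, Rational(11, 49)) = Rational(101245, 49) ≈ 2066.2)
U = 36 (U = Mul(6, Mul(1, Add(0, 6))) = Mul(6, Mul(1, 6)) = Mul(6, 6) = 36)
Mul(U, Z) = Mul(36, Rational(101245, 49)) = Rational(3644820, 49)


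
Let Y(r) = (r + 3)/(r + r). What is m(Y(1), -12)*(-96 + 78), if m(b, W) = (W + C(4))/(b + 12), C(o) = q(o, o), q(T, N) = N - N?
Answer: 108/7 ≈ 15.429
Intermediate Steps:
q(T, N) = 0
C(o) = 0
Y(r) = (3 + r)/(2*r) (Y(r) = (3 + r)/((2*r)) = (3 + r)*(1/(2*r)) = (3 + r)/(2*r))
m(b, W) = W/(12 + b) (m(b, W) = (W + 0)/(b + 12) = W/(12 + b))
m(Y(1), -12)*(-96 + 78) = (-12/(12 + (1/2)*(3 + 1)/1))*(-96 + 78) = -12/(12 + (1/2)*1*4)*(-18) = -12/(12 + 2)*(-18) = -12/14*(-18) = -12*1/14*(-18) = -6/7*(-18) = 108/7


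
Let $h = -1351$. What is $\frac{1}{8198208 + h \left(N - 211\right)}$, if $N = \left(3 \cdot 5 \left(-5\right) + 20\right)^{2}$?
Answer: $\frac{1}{4396494} \approx 2.2745 \cdot 10^{-7}$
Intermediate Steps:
$N = 3025$ ($N = \left(15 \left(-5\right) + 20\right)^{2} = \left(-75 + 20\right)^{2} = \left(-55\right)^{2} = 3025$)
$\frac{1}{8198208 + h \left(N - 211\right)} = \frac{1}{8198208 - 1351 \left(3025 - 211\right)} = \frac{1}{8198208 - 3801714} = \frac{1}{4396494}$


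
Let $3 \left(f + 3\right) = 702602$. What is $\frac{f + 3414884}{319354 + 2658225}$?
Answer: $\frac{10947245}{8932737} \approx 1.2255$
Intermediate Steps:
$f = \frac{702593}{3}$ ($f = -3 + \frac{1}{3} \cdot 702602 = -3 + \frac{702602}{3} = \frac{702593}{3} \approx 2.342 \cdot 10^{5}$)
$\frac{f + 3414884}{319354 + 2658225} = \frac{\frac{702593}{3} + 3414884}{319354 + 2658225} = \frac{10947245}{3 \cdot 2977579} = \frac{10947245}{3} \cdot \frac{1}{2977579} = \frac{10947245}{8932737}$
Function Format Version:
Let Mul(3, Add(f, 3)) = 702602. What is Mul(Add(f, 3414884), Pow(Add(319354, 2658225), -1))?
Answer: Rational(10947245, 8932737) ≈ 1.2255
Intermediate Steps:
f = Rational(702593, 3) (f = Add(-3, Mul(Rational(1, 3), 702602)) = Add(-3, Rational(702602, 3)) = Rational(702593, 3) ≈ 2.3420e+5)
Mul(Add(f, 3414884), Pow(Add(319354, 2658225), -1)) = Mul(Add(Rational(702593, 3), 3414884), Pow(Add(319354, 2658225), -1)) = Mul(Rational(10947245, 3), Pow(2977579, -1)) = Mul(Rational(10947245, 3), Rational(1, 2977579)) = Rational(10947245, 8932737)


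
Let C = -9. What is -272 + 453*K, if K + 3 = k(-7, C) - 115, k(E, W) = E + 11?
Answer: -51914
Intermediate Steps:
k(E, W) = 11 + E
K = -114 (K = -3 + ((11 - 7) - 115) = -3 + (4 - 115) = -3 - 111 = -114)
-272 + 453*K = -272 + 453*(-114) = -272 - 51642 = -51914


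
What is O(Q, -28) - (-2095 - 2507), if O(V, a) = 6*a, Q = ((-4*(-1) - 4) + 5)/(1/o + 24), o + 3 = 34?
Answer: 4434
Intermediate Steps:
o = 31 (o = -3 + 34 = 31)
Q = 31/149 (Q = ((-4*(-1) - 4) + 5)/(1/31 + 24) = ((4 - 4) + 5)/(1/31 + 24) = (0 + 5)/(745/31) = 5*(31/745) = 31/149 ≈ 0.20805)
O(Q, -28) - (-2095 - 2507) = 6*(-28) - (-2095 - 2507) = -168 - 1*(-4602) = -168 + 4602 = 4434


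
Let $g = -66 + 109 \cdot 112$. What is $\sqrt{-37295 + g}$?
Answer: $i \sqrt{25153} \approx 158.6 i$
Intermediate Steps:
$g = 12142$ ($g = -66 + 12208 = 12142$)
$\sqrt{-37295 + g} = \sqrt{-37295 + 12142} = \sqrt{-25153} = i \sqrt{25153}$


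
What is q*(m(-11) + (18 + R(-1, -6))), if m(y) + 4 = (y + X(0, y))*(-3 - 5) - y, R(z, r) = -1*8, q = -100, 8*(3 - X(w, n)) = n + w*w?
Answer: -7000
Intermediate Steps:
X(w, n) = 3 - n/8 - w**2/8 (X(w, n) = 3 - (n + w*w)/8 = 3 - (n + w**2)/8 = 3 + (-n/8 - w**2/8) = 3 - n/8 - w**2/8)
R(z, r) = -8
m(y) = -28 - 8*y (m(y) = -4 + ((y + (3 - y/8 - 1/8*0**2))*(-3 - 5) - y) = -4 + ((y + (3 - y/8 - 1/8*0))*(-8) - y) = -4 + ((y + (3 - y/8 + 0))*(-8) - y) = -4 + ((y + (3 - y/8))*(-8) - y) = -4 + ((3 + 7*y/8)*(-8) - y) = -4 + ((-24 - 7*y) - y) = -4 + (-24 - 8*y) = -28 - 8*y)
q*(m(-11) + (18 + R(-1, -6))) = -100*((-28 - 8*(-11)) + (18 - 8)) = -100*((-28 + 88) + 10) = -100*(60 + 10) = -100*70 = -7000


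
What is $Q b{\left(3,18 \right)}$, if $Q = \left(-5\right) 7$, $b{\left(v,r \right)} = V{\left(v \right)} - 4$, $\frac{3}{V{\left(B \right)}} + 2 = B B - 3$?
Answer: $\frac{455}{4} \approx 113.75$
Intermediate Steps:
$V{\left(B \right)} = \frac{3}{-5 + B^{2}}$ ($V{\left(B \right)} = \frac{3}{-2 + \left(B B - 3\right)} = \frac{3}{-2 + \left(B^{2} - 3\right)} = \frac{3}{-2 + \left(-3 + B^{2}\right)} = \frac{3}{-5 + B^{2}}$)
$b{\left(v,r \right)} = -4 + \frac{3}{-5 + v^{2}}$ ($b{\left(v,r \right)} = \frac{3}{-5 + v^{2}} - 4 = -4 + \frac{3}{-5 + v^{2}}$)
$Q = -35$
$Q b{\left(3,18 \right)} = - 35 \frac{23 - 4 \cdot 3^{2}}{-5 + 3^{2}} = - 35 \frac{23 - 36}{-5 + 9} = - 35 \frac{23 - 36}{4} = - 35 \cdot \frac{1}{4} \left(-13\right) = \left(-35\right) \left(- \frac{13}{4}\right) = \frac{455}{4}$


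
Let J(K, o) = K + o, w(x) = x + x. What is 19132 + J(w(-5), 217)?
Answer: 19339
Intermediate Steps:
w(x) = 2*x
19132 + J(w(-5), 217) = 19132 + (2*(-5) + 217) = 19132 + (-10 + 217) = 19132 + 207 = 19339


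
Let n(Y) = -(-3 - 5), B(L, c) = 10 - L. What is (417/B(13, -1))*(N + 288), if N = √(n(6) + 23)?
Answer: -40032 - 139*√31 ≈ -40806.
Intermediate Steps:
n(Y) = 8 (n(Y) = -1*(-8) = 8)
N = √31 (N = √(8 + 23) = √31 ≈ 5.5678)
(417/B(13, -1))*(N + 288) = (417/(10 - 1*13))*(√31 + 288) = (417/(10 - 13))*(288 + √31) = (417/(-3))*(288 + √31) = (417*(-⅓))*(288 + √31) = -139*(288 + √31) = -40032 - 139*√31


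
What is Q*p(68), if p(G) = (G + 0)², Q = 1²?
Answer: 4624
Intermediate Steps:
Q = 1
p(G) = G²
Q*p(68) = 1*68² = 1*4624 = 4624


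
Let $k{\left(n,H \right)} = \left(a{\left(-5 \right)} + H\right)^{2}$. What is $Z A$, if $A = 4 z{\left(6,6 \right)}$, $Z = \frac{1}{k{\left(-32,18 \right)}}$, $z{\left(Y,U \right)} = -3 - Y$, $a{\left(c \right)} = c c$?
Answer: $- \frac{36}{1849} \approx -0.01947$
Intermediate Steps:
$a{\left(c \right)} = c^{2}$
$k{\left(n,H \right)} = \left(25 + H\right)^{2}$ ($k{\left(n,H \right)} = \left(\left(-5\right)^{2} + H\right)^{2} = \left(25 + H\right)^{2}$)
$Z = \frac{1}{1849}$ ($Z = \frac{1}{\left(25 + 18\right)^{2}} = \frac{1}{43^{2}} = \frac{1}{1849} \approx 0.00054083$)
$A = -36$ ($A = 4 \left(-3 - 6\right) = 4 \left(-9\right) = -36$)
$Z A = \frac{1}{1849} \left(-36\right) = - \frac{36}{1849}$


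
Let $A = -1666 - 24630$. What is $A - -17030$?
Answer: $-9266$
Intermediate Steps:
$A = -26296$
$A - -17030 = -26296 - -17030 = -26296 + 17030 = -9266$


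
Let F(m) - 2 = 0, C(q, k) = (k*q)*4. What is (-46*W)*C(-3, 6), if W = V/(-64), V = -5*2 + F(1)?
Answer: 414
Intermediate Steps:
C(q, k) = 4*k*q
F(m) = 2 (F(m) = 2 + 0 = 2)
V = -8 (V = -5*2 + 2 = -10 + 2 = -8)
W = ⅛ (W = -8/(-64) = -8*(-1/64) = ⅛ ≈ 0.12500)
(-46*W)*C(-3, 6) = (-46*⅛)*(4*6*(-3)) = -23/4*(-72) = 414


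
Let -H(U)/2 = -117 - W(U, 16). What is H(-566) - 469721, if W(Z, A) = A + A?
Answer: -469423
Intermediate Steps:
W(Z, A) = 2*A
H(U) = 298 (H(U) = -2*(-117 - 2*16) = -2*(-117 - 1*32) = -2*(-117 - 32) = -2*(-149) = 298)
H(-566) - 469721 = 298 - 469721 = -469423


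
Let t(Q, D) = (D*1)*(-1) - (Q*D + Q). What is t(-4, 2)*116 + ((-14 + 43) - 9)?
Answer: 1180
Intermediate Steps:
t(Q, D) = -D - Q - D*Q (t(Q, D) = D*(-1) - (D*Q + Q) = -D - (Q + D*Q) = -D + (-Q - D*Q) = -D - Q - D*Q)
t(-4, 2)*116 + ((-14 + 43) - 9) = (-1*2 - 1*(-4) - 1*2*(-4))*116 + ((-14 + 43) - 9) = (-2 + 4 + 8)*116 + (29 - 9) = 10*116 + 20 = 1160 + 20 = 1180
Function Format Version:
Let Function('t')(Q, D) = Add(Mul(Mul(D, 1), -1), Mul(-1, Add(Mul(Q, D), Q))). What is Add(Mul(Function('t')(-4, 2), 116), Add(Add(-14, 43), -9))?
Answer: 1180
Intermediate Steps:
Function('t')(Q, D) = Add(Mul(-1, D), Mul(-1, Q), Mul(-1, D, Q)) (Function('t')(Q, D) = Add(Mul(D, -1), Mul(-1, Add(Mul(D, Q), Q))) = Add(Mul(-1, D), Mul(-1, Add(Q, Mul(D, Q)))) = Add(Mul(-1, D), Add(Mul(-1, Q), Mul(-1, D, Q))) = Add(Mul(-1, D), Mul(-1, Q), Mul(-1, D, Q)))
Add(Mul(Function('t')(-4, 2), 116), Add(Add(-14, 43), -9)) = Add(Mul(Add(Mul(-1, 2), Mul(-1, -4), Mul(-1, 2, -4)), 116), Add(Add(-14, 43), -9)) = Add(Mul(Add(-2, 4, 8), 116), Add(29, -9)) = Add(Mul(10, 116), 20) = Add(1160, 20) = 1180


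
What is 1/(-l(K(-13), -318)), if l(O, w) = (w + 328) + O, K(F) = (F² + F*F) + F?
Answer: -1/335 ≈ -0.0029851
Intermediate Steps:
K(F) = F + 2*F² (K(F) = (F² + F²) + F = 2*F² + F = F + 2*F²)
l(O, w) = 328 + O + w (l(O, w) = (328 + w) + O = 328 + O + w)
1/(-l(K(-13), -318)) = 1/(-(328 - 13*(1 + 2*(-13)) - 318)) = 1/(-(328 - 13*(1 - 26) - 318)) = 1/(-(328 - 13*(-25) - 318)) = 1/(-(328 + 325 - 318)) = 1/(-1*335) = 1/(-335) = -1/335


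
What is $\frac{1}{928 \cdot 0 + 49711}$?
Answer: $\frac{1}{49711} \approx 2.0116 \cdot 10^{-5}$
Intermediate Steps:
$\frac{1}{928 \cdot 0 + 49711} = \frac{1}{0 + 49711} = \frac{1}{49711}$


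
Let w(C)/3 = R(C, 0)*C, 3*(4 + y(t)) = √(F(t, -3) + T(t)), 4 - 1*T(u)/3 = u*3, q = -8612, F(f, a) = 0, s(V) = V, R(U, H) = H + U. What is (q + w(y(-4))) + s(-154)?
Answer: -8702 - 32*√3 ≈ -8757.4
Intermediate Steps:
T(u) = 12 - 9*u (T(u) = 12 - 3*u*3 = 12 - 9*u)
y(t) = -4 + √(12 - 9*t)/3 (y(t) = -4 + √(0 + (12 - 9*t))/3 = -4 + √(12 - 9*t)/3)
w(C) = 3*C² (w(C) = 3*((0 + C)*C) = 3*(C*C) = 3*C²)
(q + w(y(-4))) + s(-154) = (-8612 + 3*(-4 + √(12 - 9*(-4))/3)²) - 154 = (-8612 + 3*(-4 + √(12 + 36)/3)²) - 154 = (-8612 + 3*(-4 + √48/3)²) - 154 = (-8612 + 3*(-4 + (4*√3)/3)²) - 154 = (-8612 + 3*(-4 + 4*√3/3)²) - 154 = -8766 + 3*(-4 + 4*√3/3)²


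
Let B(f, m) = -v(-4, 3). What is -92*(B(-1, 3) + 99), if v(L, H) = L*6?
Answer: -11316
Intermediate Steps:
v(L, H) = 6*L
B(f, m) = 24 (B(f, m) = -6*(-4) = -1*(-24) = 24)
-92*(B(-1, 3) + 99) = -92*(24 + 99) = -92*123 = -11316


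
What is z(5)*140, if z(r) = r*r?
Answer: 3500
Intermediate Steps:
z(r) = r²
z(5)*140 = 5²*140 = 25*140 = 3500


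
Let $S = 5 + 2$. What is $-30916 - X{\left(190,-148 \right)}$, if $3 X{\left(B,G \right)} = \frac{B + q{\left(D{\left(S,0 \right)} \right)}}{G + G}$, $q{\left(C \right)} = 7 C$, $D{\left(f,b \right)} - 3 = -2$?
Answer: $- \frac{27453211}{888} \approx -30916.0$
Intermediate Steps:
$S = 7$
$D{\left(f,b \right)} = 1$ ($D{\left(f,b \right)} = 3 - 2 = 1$)
$X{\left(B,G \right)} = \frac{7 + B}{6 G}$ ($X{\left(B,G \right)} = \frac{\left(B + 7 \cdot 1\right) \frac{1}{G + G}}{3} = \frac{\left(B + 7\right) \frac{1}{2 G}}{3} = \frac{\left(7 + B\right) \frac{1}{2 G}}{3} = \frac{\frac{1}{2} \frac{1}{G} \left(7 + B\right)}{3} = \frac{7 + B}{6 G}$)
$-30916 - X{\left(190,-148 \right)} = -30916 - \frac{7 + 190}{6 \left(-148\right)} = -30916 - \frac{1}{6} \left(- \frac{1}{148}\right) 197 = -30916 - - \frac{197}{888} = -30916 + \frac{197}{888} = - \frac{27453211}{888}$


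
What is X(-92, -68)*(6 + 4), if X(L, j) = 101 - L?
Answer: 1930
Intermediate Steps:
X(-92, -68)*(6 + 4) = (101 - 1*(-92))*(6 + 4) = (101 + 92)*10 = 193*10 = 1930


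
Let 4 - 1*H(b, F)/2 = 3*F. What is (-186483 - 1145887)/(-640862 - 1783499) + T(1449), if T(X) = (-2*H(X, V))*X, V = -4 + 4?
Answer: -56205053054/2424361 ≈ -23183.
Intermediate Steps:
V = 0
H(b, F) = 8 - 6*F
T(X) = -16*X (T(X) = (-2*(8 - 6*0))*X = (-2*(8 + 0))*X = (-2*8)*X = -16*X)
(-186483 - 1145887)/(-640862 - 1783499) + T(1449) = (-186483 - 1145887)/(-640862 - 1783499) - 16*1449 = -1332370/(-2424361) - 23184 = -1332370*(-1/2424361) - 23184 = 1332370/2424361 - 23184 = -56205053054/2424361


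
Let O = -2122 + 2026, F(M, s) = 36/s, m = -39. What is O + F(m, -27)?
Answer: -292/3 ≈ -97.333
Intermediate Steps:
O = -96
O + F(m, -27) = -96 + 36/(-27) = -96 + 36*(-1/27) = -96 - 4/3 = -292/3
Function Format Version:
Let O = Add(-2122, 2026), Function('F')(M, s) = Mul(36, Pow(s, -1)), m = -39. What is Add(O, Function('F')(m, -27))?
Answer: Rational(-292, 3) ≈ -97.333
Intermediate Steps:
O = -96
Add(O, Function('F')(m, -27)) = Add(-96, Mul(36, Pow(-27, -1))) = Add(-96, Mul(36, Rational(-1, 27))) = Add(-96, Rational(-4, 3)) = Rational(-292, 3)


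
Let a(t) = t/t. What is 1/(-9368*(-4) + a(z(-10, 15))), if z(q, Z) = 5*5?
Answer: 1/37473 ≈ 2.6686e-5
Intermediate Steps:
z(q, Z) = 25
a(t) = 1
1/(-9368*(-4) + a(z(-10, 15))) = 1/(-9368*(-4) + 1) = 1/(37472 + 1) = 1/37473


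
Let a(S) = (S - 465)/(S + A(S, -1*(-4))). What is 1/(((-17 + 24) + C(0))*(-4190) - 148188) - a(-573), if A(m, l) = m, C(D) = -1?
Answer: -29985935/33105648 ≈ -0.90576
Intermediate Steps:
a(S) = (-465 + S)/(2*S) (a(S) = (S - 465)/(S + S) = (-465 + S)/((2*S)) = (-465 + S)*(1/(2*S)) = (-465 + S)/(2*S))
1/(((-17 + 24) + C(0))*(-4190) - 148188) - a(-573) = 1/(((-17 + 24) - 1)*(-4190) - 148188) - (-465 - 573)/(2*(-573)) = 1/((7 - 1)*(-4190) - 148188) - (-1)*(-1038)/(2*573) = 1/(6*(-4190) - 148188) - 1*173/191 = 1/(-25140 - 148188) - 173/191 = 1/(-173328) - 173/191 = -1/173328 - 173/191 = -29985935/33105648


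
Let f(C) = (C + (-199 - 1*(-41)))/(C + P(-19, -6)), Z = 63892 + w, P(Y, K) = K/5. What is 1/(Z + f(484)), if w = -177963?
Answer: -1207/137682882 ≈ -8.7665e-6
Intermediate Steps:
P(Y, K) = K/5 (P(Y, K) = K*(⅕) = K/5)
Z = -114071 (Z = 63892 - 177963 = -114071)
f(C) = (-158 + C)/(-6/5 + C) (f(C) = (C + (-199 - 1*(-41)))/(C + (⅕)*(-6)) = (C + (-199 + 41))/(C - 6/5) = (C - 158)/(-6/5 + C) = (-158 + C)/(-6/5 + C))
1/(Z + f(484)) = 1/(-114071 + 5*(-158 + 484)/(-6 + 5*484)) = 1/(-114071 + 5*326/(-6 + 2420)) = 1/(-114071 + 5*326/2414) = 1/(-114071 + 5*(1/2414)*326) = 1/(-114071 + 815/1207) = 1/(-137682882/1207) = -1207/137682882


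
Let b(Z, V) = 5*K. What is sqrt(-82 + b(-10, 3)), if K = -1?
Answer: I*sqrt(87) ≈ 9.3274*I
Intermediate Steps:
b(Z, V) = -5 (b(Z, V) = 5*(-1) = -5)
sqrt(-82 + b(-10, 3)) = sqrt(-82 - 5) = sqrt(-87) = I*sqrt(87)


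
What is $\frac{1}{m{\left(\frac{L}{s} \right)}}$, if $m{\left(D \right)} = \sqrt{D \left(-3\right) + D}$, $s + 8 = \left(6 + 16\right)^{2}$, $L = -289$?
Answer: $\frac{\sqrt{238}}{17} \approx 0.90749$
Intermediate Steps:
$s = 476$ ($s = -8 + \left(6 + 16\right)^{2} = -8 + 22^{2} = -8 + 484 = 476$)
$m{\left(D \right)} = \sqrt{2} \sqrt{- D}$ ($m{\left(D \right)} = \sqrt{- 3 D + D} = \sqrt{- 2 D} = \sqrt{2} \sqrt{- D}$)
$\frac{1}{m{\left(\frac{L}{s} \right)}} = \frac{1}{\sqrt{2} \sqrt{- \frac{-289}{476}}} = \frac{1}{\sqrt{2} \sqrt{\left(-1\right) \left(- \frac{17}{28}\right)}} = \frac{1}{\sqrt{2} \sqrt{\frac{17}{28}}} = \frac{1}{\sqrt{2} \frac{\sqrt{119}}{14}} = \frac{1}{\frac{1}{14} \sqrt{238}} = \frac{\sqrt{238}}{17}$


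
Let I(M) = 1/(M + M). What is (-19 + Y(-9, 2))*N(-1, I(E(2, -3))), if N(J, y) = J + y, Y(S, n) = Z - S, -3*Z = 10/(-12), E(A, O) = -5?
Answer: 385/36 ≈ 10.694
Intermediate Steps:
I(M) = 1/(2*M)
Z = 5/18 (Z = -10/(3*(-12)) = -10*(-1)/(3*12) = -⅓*(-⅚) = 5/18 ≈ 0.27778)
Y(S, n) = 5/18 - S
(-19 + Y(-9, 2))*N(-1, I(E(2, -3))) = (-19 + (5/18 - 1*(-9)))*(-1 + (½)/(-5)) = (-19 + (5/18 + 9))*(-1 + (½)*(-⅕)) = (-19 + 167/18)*(-1 - ⅒) = -175/18*(-11/10) = 385/36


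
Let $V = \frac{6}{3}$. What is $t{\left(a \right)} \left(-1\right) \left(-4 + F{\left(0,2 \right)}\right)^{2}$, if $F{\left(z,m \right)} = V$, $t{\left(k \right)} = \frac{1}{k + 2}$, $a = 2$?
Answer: $-1$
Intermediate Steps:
$t{\left(k \right)} = \frac{1}{2 + k}$
$V = 2$ ($V = 6 \cdot \frac{1}{3} = 2$)
$F{\left(z,m \right)} = 2$
$t{\left(a \right)} \left(-1\right) \left(-4 + F{\left(0,2 \right)}\right)^{2} = \frac{1}{2 + 2} \left(-1\right) \left(-4 + 2\right)^{2} = \frac{1}{4} \left(-1\right) \left(-2\right)^{2} = \frac{1}{4} \left(-1\right) 4 = \left(- \frac{1}{4}\right) 4 = -1$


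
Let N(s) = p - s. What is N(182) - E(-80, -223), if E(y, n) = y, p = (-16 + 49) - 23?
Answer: -92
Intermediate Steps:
p = 10 (p = 33 - 23 = 10)
N(s) = 10 - s
N(182) - E(-80, -223) = (10 - 1*182) - 1*(-80) = (10 - 182) + 80 = -172 + 80 = -92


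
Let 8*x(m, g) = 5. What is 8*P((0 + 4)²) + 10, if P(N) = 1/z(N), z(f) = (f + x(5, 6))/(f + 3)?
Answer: 134/7 ≈ 19.143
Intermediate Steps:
x(m, g) = 5/8 (x(m, g) = (⅛)*5 = 5/8)
z(f) = (5/8 + f)/(3 + f) (z(f) = (f + 5/8)/(f + 3) = (5/8 + f)/(3 + f))
P(N) = (3 + N)/(5/8 + N) (P(N) = 1/((5/8 + N)/(3 + N)) = (3 + N)/(5/8 + N))
8*P((0 + 4)²) + 10 = 8*(8*(3 + (0 + 4)²)/(5 + 8*(0 + 4)²)) + 10 = 8*(8*(3 + 4²)/(5 + 8*4²)) + 10 = 8*(8*(3 + 16)/(5 + 8*16)) + 10 = 8*(8*19/(5 + 128)) + 10 = 8*(8*19/133) + 10 = 8*(8*(1/133)*19) + 10 = 8*(8/7) + 10 = 64/7 + 10 = 134/7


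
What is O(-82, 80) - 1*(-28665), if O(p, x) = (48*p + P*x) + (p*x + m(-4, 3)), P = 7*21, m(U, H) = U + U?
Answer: 29921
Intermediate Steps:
m(U, H) = 2*U
P = 147
O(p, x) = -8 + 48*p + 147*x + p*x (O(p, x) = (48*p + 147*x) + (p*x + 2*(-4)) = (48*p + 147*x) + (p*x - 8) = (48*p + 147*x) + (-8 + p*x) = -8 + 48*p + 147*x + p*x)
O(-82, 80) - 1*(-28665) = (-8 + 48*(-82) + 147*80 - 82*80) - 1*(-28665) = (-8 - 3936 + 11760 - 6560) + 28665 = 1256 + 28665 = 29921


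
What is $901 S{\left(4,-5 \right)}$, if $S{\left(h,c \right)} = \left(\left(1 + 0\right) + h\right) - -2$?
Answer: $6307$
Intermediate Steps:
$S{\left(h,c \right)} = 3 + h$ ($S{\left(h,c \right)} = \left(1 + h\right) + 2 = 3 + h$)
$901 S{\left(4,-5 \right)} = 901 \left(3 + 4\right) = 901 \cdot 7 = 6307$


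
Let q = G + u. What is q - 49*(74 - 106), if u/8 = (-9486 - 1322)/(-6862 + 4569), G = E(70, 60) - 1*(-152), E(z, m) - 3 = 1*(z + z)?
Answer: 4358323/2293 ≈ 1900.7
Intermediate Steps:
E(z, m) = 3 + 2*z (E(z, m) = 3 + 1*(z + z) = 3 + 1*(2*z) = 3 + 2*z)
G = 295 (G = (3 + 2*70) - 1*(-152) = (3 + 140) + 152 = 143 + 152 = 295)
u = 86464/2293 (u = 8*((-9486 - 1322)/(-6862 + 4569)) = 8*(-10808/(-2293)) = 8*(-10808*(-1/2293)) = 8*(10808/2293) = 86464/2293 ≈ 37.708)
q = 762899/2293 (q = 295 + 86464/2293 = 762899/2293 ≈ 332.71)
q - 49*(74 - 106) = 762899/2293 - 49*(74 - 106) = 762899/2293 - 49*(-32) = 762899/2293 - 1*(-1568) = 762899/2293 + 1568 = 4358323/2293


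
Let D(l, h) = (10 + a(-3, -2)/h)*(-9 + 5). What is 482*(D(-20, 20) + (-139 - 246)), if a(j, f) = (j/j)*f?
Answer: -1023286/5 ≈ -2.0466e+5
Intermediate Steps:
a(j, f) = f (a(j, f) = 1*f = f)
D(l, h) = -40 + 8/h (D(l, h) = (10 - 2/h)*(-9 + 5) = (10 - 2/h)*(-4) = -40 + 8/h)
482*(D(-20, 20) + (-139 - 246)) = 482*((-40 + 8/20) + (-139 - 246)) = 482*((-40 + 8*(1/20)) - 385) = 482*((-40 + 2/5) - 385) = 482*(-198/5 - 385) = 482*(-2123/5) = -1023286/5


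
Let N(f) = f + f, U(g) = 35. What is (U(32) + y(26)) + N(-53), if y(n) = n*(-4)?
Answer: -175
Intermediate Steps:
y(n) = -4*n
N(f) = 2*f
(U(32) + y(26)) + N(-53) = (35 - 4*26) + 2*(-53) = (35 - 104) - 106 = -69 - 106 = -175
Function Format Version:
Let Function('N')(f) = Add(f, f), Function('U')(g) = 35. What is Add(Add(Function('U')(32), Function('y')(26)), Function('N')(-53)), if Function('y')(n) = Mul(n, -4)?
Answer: -175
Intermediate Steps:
Function('y')(n) = Mul(-4, n)
Function('N')(f) = Mul(2, f)
Add(Add(Function('U')(32), Function('y')(26)), Function('N')(-53)) = Add(Add(35, Mul(-4, 26)), Mul(2, -53)) = Add(Add(35, -104), -106) = Add(-69, -106) = -175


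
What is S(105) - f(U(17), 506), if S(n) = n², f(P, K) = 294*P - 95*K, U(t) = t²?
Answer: -25871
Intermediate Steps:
f(P, K) = -95*K + 294*P
S(105) - f(U(17), 506) = 105² - (-95*506 + 294*17²) = 11025 - (-48070 + 294*289) = 11025 - (-48070 + 84966) = 11025 - 1*36896 = 11025 - 36896 = -25871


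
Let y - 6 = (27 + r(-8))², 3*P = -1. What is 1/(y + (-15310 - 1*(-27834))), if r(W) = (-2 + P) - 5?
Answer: 9/116251 ≈ 7.7419e-5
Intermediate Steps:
P = -⅓ (P = (⅓)*(-1) = -⅓ ≈ -0.33333)
r(W) = -22/3 (r(W) = (-2 - ⅓) - 5 = -7/3 - 5 = -22/3)
y = 3535/9 (y = 6 + (27 - 22/3)² = 6 + (59/3)² = 6 + 3481/9 = 3535/9 ≈ 392.78)
1/(y + (-15310 - 1*(-27834))) = 1/(3535/9 + (-15310 - 1*(-27834))) = 1/(3535/9 + (-15310 + 27834)) = 1/(3535/9 + 12524) = 1/(116251/9) = 9/116251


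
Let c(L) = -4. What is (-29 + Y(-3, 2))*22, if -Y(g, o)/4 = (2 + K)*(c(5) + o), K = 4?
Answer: 418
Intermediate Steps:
Y(g, o) = 96 - 24*o (Y(g, o) = -4*(2 + 4)*(-4 + o) = -24*(-4 + o) = -4*(-24 + 6*o) = 96 - 24*o)
(-29 + Y(-3, 2))*22 = (-29 + (96 - 24*2))*22 = (-29 + (96 - 48))*22 = (-29 + 48)*22 = 19*22 = 418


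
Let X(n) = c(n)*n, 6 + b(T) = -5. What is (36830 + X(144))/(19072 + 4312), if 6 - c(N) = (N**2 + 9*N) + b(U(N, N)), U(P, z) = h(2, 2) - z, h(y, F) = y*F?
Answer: -1566665/11692 ≈ -133.99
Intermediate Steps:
h(y, F) = F*y
U(P, z) = 4 - z (U(P, z) = 2*2 - z = 4 - z)
b(T) = -11 (b(T) = -6 - 5 = -11)
c(N) = 17 - N**2 - 9*N (c(N) = 6 - ((N**2 + 9*N) - 11) = 6 - (-11 + N**2 + 9*N) = 6 + (11 - N**2 - 9*N) = 17 - N**2 - 9*N)
X(n) = n*(17 - n**2 - 9*n) (X(n) = (17 - n**2 - 9*n)*n = n*(17 - n**2 - 9*n))
(36830 + X(144))/(19072 + 4312) = (36830 + 144*(17 - 1*144**2 - 9*144))/(19072 + 4312) = (36830 + 144*(17 - 1*20736 - 1296))/23384 = (36830 + 144*(17 - 20736 - 1296))*(1/23384) = (36830 + 144*(-22015))*(1/23384) = (36830 - 3170160)*(1/23384) = -3133330*1/23384 = -1566665/11692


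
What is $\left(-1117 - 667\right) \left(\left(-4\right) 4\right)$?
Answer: $28544$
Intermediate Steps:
$\left(-1117 - 667\right) \left(\left(-4\right) 4\right) = \left(-1784\right) \left(-16\right) = 28544$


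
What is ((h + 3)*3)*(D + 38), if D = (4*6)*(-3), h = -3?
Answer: 0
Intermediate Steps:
D = -72 (D = 24*(-3) = -72)
((h + 3)*3)*(D + 38) = ((-3 + 3)*3)*(-72 + 38) = (0*3)*(-34) = 0*(-34) = 0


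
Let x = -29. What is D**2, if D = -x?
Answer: 841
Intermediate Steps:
D = 29 (D = -1*(-29) = 29)
D**2 = 29**2 = 841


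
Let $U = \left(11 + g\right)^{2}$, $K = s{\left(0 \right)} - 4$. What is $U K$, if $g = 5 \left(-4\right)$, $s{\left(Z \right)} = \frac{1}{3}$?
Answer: $-297$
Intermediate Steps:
$s{\left(Z \right)} = \frac{1}{3}$
$g = -20$
$K = - \frac{11}{3}$ ($K = \frac{1}{3} - 4 = - \frac{11}{3} \approx -3.6667$)
$U = 81$ ($U = \left(11 - 20\right)^{2} = \left(-9\right)^{2} = 81$)
$U K = 81 \left(- \frac{11}{3}\right) = -297$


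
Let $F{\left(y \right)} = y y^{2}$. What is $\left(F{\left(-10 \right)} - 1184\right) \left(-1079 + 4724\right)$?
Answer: $-7960680$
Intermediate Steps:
$F{\left(y \right)} = y^{3}$
$\left(F{\left(-10 \right)} - 1184\right) \left(-1079 + 4724\right) = \left(\left(-10\right)^{3} - 1184\right) \left(-1079 + 4724\right) = \left(-1000 - 1184\right) 3645 = \left(-2184\right) 3645 = -7960680$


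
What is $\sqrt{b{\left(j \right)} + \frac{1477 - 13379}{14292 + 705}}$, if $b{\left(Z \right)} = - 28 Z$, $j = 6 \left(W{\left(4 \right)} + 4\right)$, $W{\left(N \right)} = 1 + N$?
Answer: $\frac{i \sqrt{340242427902}}{14997} \approx 38.895 i$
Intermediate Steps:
$j = 54$ ($j = 6 \left(\left(1 + 4\right) + 4\right) = 6 \left(5 + 4\right) = 6 \cdot 9 = 54$)
$\sqrt{b{\left(j \right)} + \frac{1477 - 13379}{14292 + 705}} = \sqrt{\left(-28\right) 54 + \frac{1477 - 13379}{14292 + 705}} = \sqrt{-1512 - \frac{11902}{14997}} = \sqrt{- \frac{22687366}{14997}} = \frac{i \sqrt{340242427902}}{14997}$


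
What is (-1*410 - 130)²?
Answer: 291600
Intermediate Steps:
(-1*410 - 130)² = (-410 - 130)² = (-540)² = 291600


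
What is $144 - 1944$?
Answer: $-1800$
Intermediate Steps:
$144 - 1944 = -1800$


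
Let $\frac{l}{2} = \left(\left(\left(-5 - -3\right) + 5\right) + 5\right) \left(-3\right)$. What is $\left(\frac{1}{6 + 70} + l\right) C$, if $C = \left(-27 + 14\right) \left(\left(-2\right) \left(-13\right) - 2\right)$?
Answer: $\frac{284466}{19} \approx 14972.0$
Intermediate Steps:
$C = -312$ ($C = - 13 \left(26 - 2\right) = \left(-13\right) 24 = -312$)
$l = -48$ ($l = 2 \left(\left(\left(-5 - -3\right) + 5\right) + 5\right) \left(-3\right) = 2 \left(\left(\left(-5 + 3\right) + 5\right) + 5\right) \left(-3\right) = 2 \left(\left(-2 + 5\right) + 5\right) \left(-3\right) = 2 \left(3 + 5\right) \left(-3\right) = 2 \cdot 8 \left(-3\right) = 2 \left(-24\right) = -48$)
$\left(\frac{1}{6 + 70} + l\right) C = \left(\frac{1}{6 + 70} - 48\right) \left(-312\right) = \left(\frac{1}{76} - 48\right) \left(-312\right) = \left(- \frac{3647}{76}\right) \left(-312\right) = \frac{284466}{19}$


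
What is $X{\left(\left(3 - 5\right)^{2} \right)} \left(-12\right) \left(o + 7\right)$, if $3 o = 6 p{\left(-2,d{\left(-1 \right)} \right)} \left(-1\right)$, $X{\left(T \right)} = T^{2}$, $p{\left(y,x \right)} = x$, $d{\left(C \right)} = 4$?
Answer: $192$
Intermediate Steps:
$o = -8$ ($o = \frac{6 \cdot 4 \left(-1\right)}{3} = \frac{24 \left(-1\right)}{3} = \frac{1}{3} \left(-24\right) = -8$)
$X{\left(\left(3 - 5\right)^{2} \right)} \left(-12\right) \left(o + 7\right) = \left(\left(3 - 5\right)^{2}\right)^{2} \left(-12\right) \left(-8 + 7\right) = \left(\left(-2\right)^{2}\right)^{2} \left(-12\right) \left(-1\right) = 4^{2} \left(-12\right) \left(-1\right) = 16 \left(-12\right) \left(-1\right) = \left(-192\right) \left(-1\right) = 192$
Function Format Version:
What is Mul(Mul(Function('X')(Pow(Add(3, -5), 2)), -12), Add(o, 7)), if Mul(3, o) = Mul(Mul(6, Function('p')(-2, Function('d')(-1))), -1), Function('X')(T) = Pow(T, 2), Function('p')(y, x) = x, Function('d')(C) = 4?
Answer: 192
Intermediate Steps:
o = -8 (o = Mul(Rational(1, 3), Mul(Mul(6, 4), -1)) = Mul(Rational(1, 3), Mul(24, -1)) = Mul(Rational(1, 3), -24) = -8)
Mul(Mul(Function('X')(Pow(Add(3, -5), 2)), -12), Add(o, 7)) = Mul(Mul(Pow(Pow(Add(3, -5), 2), 2), -12), Add(-8, 7)) = Mul(Mul(Pow(Pow(-2, 2), 2), -12), -1) = Mul(Mul(Pow(4, 2), -12), -1) = Mul(Mul(16, -12), -1) = Mul(-192, -1) = 192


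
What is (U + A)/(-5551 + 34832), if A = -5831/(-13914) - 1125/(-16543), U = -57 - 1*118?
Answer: -40169262367/6739880141862 ≈ -0.0059599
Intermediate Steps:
U = -175 (U = -57 - 118 = -175)
A = 112115483/230179302 (A = -5831*(-1/13914) - 1125*(-1/16543) = 5831/13914 + 1125/16543 = 112115483/230179302 ≈ 0.48708)
(U + A)/(-5551 + 34832) = (-175 + 112115483/230179302)/(-5551 + 34832) = -40169262367/230179302/29281 = -40169262367/230179302*1/29281 = -40169262367/6739880141862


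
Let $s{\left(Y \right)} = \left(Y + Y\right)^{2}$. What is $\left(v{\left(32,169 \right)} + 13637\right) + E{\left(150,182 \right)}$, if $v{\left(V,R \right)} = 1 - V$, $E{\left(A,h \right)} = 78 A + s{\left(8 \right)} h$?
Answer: $71898$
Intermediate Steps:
$s{\left(Y \right)} = 4 Y^{2}$ ($s{\left(Y \right)} = \left(2 Y\right)^{2} = 4 Y^{2}$)
$E{\left(A,h \right)} = 78 A + 256 h$ ($E{\left(A,h \right)} = 78 A + 4 \cdot 8^{2} h = 78 A + 4 \cdot 64 h = 78 A + 256 h$)
$\left(v{\left(32,169 \right)} + 13637\right) + E{\left(150,182 \right)} = \left(\left(1 - 32\right) + 13637\right) + \left(78 \cdot 150 + 256 \cdot 182\right) = \left(\left(1 - 32\right) + 13637\right) + \left(11700 + 46592\right) = \left(-31 + 13637\right) + 58292 = 13606 + 58292 = 71898$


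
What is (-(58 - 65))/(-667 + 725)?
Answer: 7/58 ≈ 0.12069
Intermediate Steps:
(-(58 - 65))/(-667 + 725) = -1*(-7)/58 = 7*(1/58) = 7/58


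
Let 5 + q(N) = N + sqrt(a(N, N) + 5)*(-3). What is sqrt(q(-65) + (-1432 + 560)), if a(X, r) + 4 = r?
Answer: sqrt(-942 - 24*I) ≈ 0.3909 - 30.695*I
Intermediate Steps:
a(X, r) = -4 + r
q(N) = -5 + N - 3*sqrt(1 + N) (q(N) = -5 + (N + sqrt((-4 + N) + 5)*(-3)) = -5 + (N + sqrt(1 + N)*(-3)) = -5 + (N - 3*sqrt(1 + N)) = -5 + N - 3*sqrt(1 + N))
sqrt(q(-65) + (-1432 + 560)) = sqrt((-5 - 65 - 3*sqrt(1 - 65)) + (-1432 + 560)) = sqrt((-5 - 65 - 24*I) - 872) = sqrt((-70 - 24*I) - 872) = sqrt(-942 - 24*I)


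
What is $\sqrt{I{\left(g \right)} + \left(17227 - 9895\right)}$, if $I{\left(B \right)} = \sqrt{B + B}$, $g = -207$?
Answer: $\sqrt{7332 + 3 i \sqrt{46}} \approx 85.627 + 0.119 i$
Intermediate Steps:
$I{\left(B \right)} = \sqrt{2} \sqrt{B}$ ($I{\left(B \right)} = \sqrt{2 B} = \sqrt{2} \sqrt{B}$)
$\sqrt{I{\left(g \right)} + \left(17227 - 9895\right)} = \sqrt{\sqrt{2} \sqrt{-207} + \left(17227 - 9895\right)} = \sqrt{\sqrt{2} \cdot 3 i \sqrt{23} + \left(17227 - 9895\right)} = \sqrt{3 i \sqrt{46} + 7332} = \sqrt{7332 + 3 i \sqrt{46}}$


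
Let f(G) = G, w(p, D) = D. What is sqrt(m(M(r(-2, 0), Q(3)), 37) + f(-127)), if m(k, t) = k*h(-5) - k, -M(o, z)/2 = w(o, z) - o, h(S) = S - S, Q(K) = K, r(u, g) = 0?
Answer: 11*I ≈ 11.0*I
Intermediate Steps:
h(S) = 0
M(o, z) = -2*z + 2*o (M(o, z) = -2*(z - o) = -2*z + 2*o)
m(k, t) = -k (m(k, t) = k*0 - k = 0 - k = -k)
sqrt(m(M(r(-2, 0), Q(3)), 37) + f(-127)) = sqrt(-(-2*3 + 2*0) - 127) = sqrt(-(-6 + 0) - 127) = sqrt(-1*(-6) - 127) = sqrt(6 - 127) = sqrt(-121) = 11*I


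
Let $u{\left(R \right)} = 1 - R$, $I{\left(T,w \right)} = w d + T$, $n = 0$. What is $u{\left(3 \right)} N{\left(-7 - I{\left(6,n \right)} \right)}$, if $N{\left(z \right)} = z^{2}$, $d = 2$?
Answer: $-338$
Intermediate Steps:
$I{\left(T,w \right)} = T + 2 w$ ($I{\left(T,w \right)} = w 2 + T = 2 w + T = T + 2 w$)
$u{\left(3 \right)} N{\left(-7 - I{\left(6,n \right)} \right)} = \left(1 - 3\right) \left(-7 - \left(6 + 2 \cdot 0\right)\right)^{2} = \left(1 - 3\right) \left(-7 - \left(6 + 0\right)\right)^{2} = - 2 \left(-7 - 6\right)^{2} = - 2 \left(-13\right)^{2} = \left(-2\right) 169 = -338$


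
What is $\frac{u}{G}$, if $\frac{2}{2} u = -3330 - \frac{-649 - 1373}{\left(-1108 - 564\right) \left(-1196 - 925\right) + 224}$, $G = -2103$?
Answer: $\frac{1968327143}{1243060868} \approx 1.5835$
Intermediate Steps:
$u = - \frac{5904981429}{1773268}$ ($u = -3330 - \frac{-649 - 1373}{\left(-1108 - 564\right) \left(-1196 - 925\right) + 224} = -3330 - - \frac{2022}{\left(-1672\right) \left(-2121\right) + 224} = -3330 - - \frac{2022}{3546312 + 224} = -3330 - - \frac{2022}{3546536} = -3330 - \left(-2022\right) \frac{1}{3546536} = -3330 - - \frac{1011}{1773268} = -3330 + \frac{1011}{1773268} = - \frac{5904981429}{1773268} \approx -3330.0$)
$\frac{u}{G} = - \frac{5904981429}{1773268 \left(-2103\right)} = \left(- \frac{5904981429}{1773268}\right) \left(- \frac{1}{2103}\right) = \frac{1968327143}{1243060868}$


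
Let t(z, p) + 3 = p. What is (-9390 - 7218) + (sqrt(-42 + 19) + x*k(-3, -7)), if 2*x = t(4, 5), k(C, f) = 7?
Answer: -16601 + I*sqrt(23) ≈ -16601.0 + 4.7958*I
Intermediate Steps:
t(z, p) = -3 + p
x = 1 (x = (-3 + 5)/2 = (1/2)*2 = 1)
(-9390 - 7218) + (sqrt(-42 + 19) + x*k(-3, -7)) = (-9390 - 7218) + (sqrt(-42 + 19) + 1*7) = -16608 + (sqrt(-23) + 7) = -16608 + (I*sqrt(23) + 7) = -16608 + (7 + I*sqrt(23)) = -16601 + I*sqrt(23)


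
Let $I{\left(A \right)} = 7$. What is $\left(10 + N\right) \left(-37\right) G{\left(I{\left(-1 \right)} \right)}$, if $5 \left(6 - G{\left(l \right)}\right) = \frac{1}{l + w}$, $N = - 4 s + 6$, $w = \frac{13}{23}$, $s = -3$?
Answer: $- \frac{2692046}{435} \approx -6188.6$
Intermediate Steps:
$w = \frac{13}{23}$ ($w = 13 \cdot \frac{1}{23} = \frac{13}{23} \approx 0.56522$)
$N = 18$ ($N = \left(-4\right) \left(-3\right) + 6 = 12 + 6 = 18$)
$G{\left(l \right)} = 6 - \frac{1}{5 \left(\frac{13}{23} + l\right)}$ ($G{\left(l \right)} = 6 - \frac{1}{5 \left(l + \frac{13}{23}\right)} = 6 - \frac{1}{5 \left(\frac{13}{23} + l\right)}$)
$\left(10 + N\right) \left(-37\right) G{\left(I{\left(-1 \right)} \right)} = \left(10 + 18\right) \left(-37\right) \frac{367 + 690 \cdot 7}{5 \left(13 + 23 \cdot 7\right)} = 28 \left(-37\right) \frac{367 + 4830}{5 \left(13 + 161\right)} = - 1036 \cdot \frac{1}{5} \cdot \frac{1}{174} \cdot 5197 = \left(-1036\right) \frac{5197}{870} = - \frac{2692046}{435}$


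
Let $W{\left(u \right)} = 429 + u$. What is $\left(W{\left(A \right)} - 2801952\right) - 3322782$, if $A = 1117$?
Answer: $-6123188$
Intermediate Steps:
$\left(W{\left(A \right)} - 2801952\right) - 3322782 = \left(\left(429 + 1117\right) - 2801952\right) - 3322782 = \left(1546 - 2801952\right) - 3322782 = -2800406 - 3322782 = -6123188$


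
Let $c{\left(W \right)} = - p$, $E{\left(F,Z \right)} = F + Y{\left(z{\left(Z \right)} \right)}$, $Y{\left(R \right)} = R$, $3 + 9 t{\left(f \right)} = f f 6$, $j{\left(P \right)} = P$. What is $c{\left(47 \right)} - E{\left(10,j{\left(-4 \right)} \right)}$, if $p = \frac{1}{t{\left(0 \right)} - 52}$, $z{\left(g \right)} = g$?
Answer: $- \frac{939}{157} \approx -5.9809$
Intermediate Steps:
$t{\left(f \right)} = - \frac{1}{3} + \frac{2 f^{2}}{3}$ ($t{\left(f \right)} = - \frac{1}{3} + \frac{f f 6}{9} = - \frac{1}{3} + \frac{f^{2} \cdot 6}{9} = - \frac{1}{3} + \frac{6 f^{2}}{9} = - \frac{1}{3} + \frac{2 f^{2}}{3}$)
$E{\left(F,Z \right)} = F + Z$
$p = - \frac{3}{157}$ ($p = \frac{1}{\left(- \frac{1}{3} + \frac{2 \cdot 0^{2}}{3}\right) - 52} = \frac{1}{\left(- \frac{1}{3} + \frac{2}{3} \cdot 0\right) - 52} = \frac{1}{\left(- \frac{1}{3} + 0\right) - 52} = \frac{1}{- \frac{1}{3} - 52} = \frac{1}{- \frac{157}{3}} = - \frac{3}{157} \approx -0.019108$)
$c{\left(W \right)} = \frac{3}{157}$ ($c{\left(W \right)} = \left(-1\right) \left(- \frac{3}{157}\right) = \frac{3}{157}$)
$c{\left(47 \right)} - E{\left(10,j{\left(-4 \right)} \right)} = \frac{3}{157} - \left(10 - 4\right) = \frac{3}{157} - 6 = - \frac{939}{157}$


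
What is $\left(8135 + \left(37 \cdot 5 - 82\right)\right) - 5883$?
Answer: $2355$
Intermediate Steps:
$\left(8135 + \left(37 \cdot 5 - 82\right)\right) - 5883 = \left(8135 + \left(185 - 82\right)\right) - 5883 = \left(8135 + 103\right) - 5883 = 8238 - 5883 = 2355$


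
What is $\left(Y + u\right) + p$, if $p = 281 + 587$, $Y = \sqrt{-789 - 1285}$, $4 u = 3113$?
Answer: $\frac{6585}{4} + i \sqrt{2074} \approx 1646.3 + 45.541 i$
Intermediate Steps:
$u = \frac{3113}{4}$ ($u = \frac{1}{4} \cdot 3113 = \frac{3113}{4} \approx 778.25$)
$Y = i \sqrt{2074}$ ($Y = \sqrt{-2074} = i \sqrt{2074} \approx 45.541 i$)
$p = 868$
$\left(Y + u\right) + p = \left(i \sqrt{2074} + \frac{3113}{4}\right) + 868 = \left(\frac{3113}{4} + i \sqrt{2074}\right) + 868 = \frac{6585}{4} + i \sqrt{2074}$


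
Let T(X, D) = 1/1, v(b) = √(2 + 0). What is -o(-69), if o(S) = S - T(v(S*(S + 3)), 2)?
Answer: 70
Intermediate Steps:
v(b) = √2
T(X, D) = 1
o(S) = -1 + S (o(S) = S - 1*1 = S - 1 = -1 + S)
-o(-69) = -(-1 - 69) = -1*(-70) = 70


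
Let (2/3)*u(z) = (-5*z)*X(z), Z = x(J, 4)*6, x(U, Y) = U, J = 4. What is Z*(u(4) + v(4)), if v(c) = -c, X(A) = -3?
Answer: 2064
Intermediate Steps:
Z = 24 (Z = 4*6 = 24)
u(z) = 45*z/2 (u(z) = 3*(-5*z*(-3))/2 = 3*(15*z)/2 = 45*z/2)
Z*(u(4) + v(4)) = 24*((45/2)*4 - 1*4) = 24*(90 - 4) = 24*86 = 2064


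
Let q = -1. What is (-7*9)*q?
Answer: 63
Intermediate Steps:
(-7*9)*q = -7*9*(-1) = -63*(-1) = 63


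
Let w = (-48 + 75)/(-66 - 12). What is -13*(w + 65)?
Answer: -1681/2 ≈ -840.50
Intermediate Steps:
w = -9/26 (w = 27/(-78) = 27*(-1/78) = -9/26 ≈ -0.34615)
-13*(w + 65) = -13*(-9/26 + 65) = -13*1681/26 = -1681/2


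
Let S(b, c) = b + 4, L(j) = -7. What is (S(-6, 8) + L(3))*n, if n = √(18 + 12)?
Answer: -9*√30 ≈ -49.295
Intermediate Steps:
S(b, c) = 4 + b
n = √30 ≈ 5.4772
(S(-6, 8) + L(3))*n = ((4 - 6) - 7)*√30 = (-2 - 7)*√30 = -9*√30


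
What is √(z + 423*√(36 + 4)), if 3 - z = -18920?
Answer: √(18923 + 846*√10) ≈ 146.96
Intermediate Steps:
z = 18923 (z = 3 - 1*(-18920) = 3 + 18920 = 18923)
√(z + 423*√(36 + 4)) = √(18923 + 423*√(36 + 4)) = √(18923 + 423*√40) = √(18923 + 423*(2*√10)) = √(18923 + 846*√10)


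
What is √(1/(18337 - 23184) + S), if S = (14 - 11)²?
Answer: √211435834/4847 ≈ 3.0000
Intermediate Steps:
S = 9 (S = 3² = 9)
√(1/(18337 - 23184) + S) = √(1/(18337 - 23184) + 9) = √(1/(-4847) + 9) = √(-1/4847 + 9) = √(43622/4847) = √211435834/4847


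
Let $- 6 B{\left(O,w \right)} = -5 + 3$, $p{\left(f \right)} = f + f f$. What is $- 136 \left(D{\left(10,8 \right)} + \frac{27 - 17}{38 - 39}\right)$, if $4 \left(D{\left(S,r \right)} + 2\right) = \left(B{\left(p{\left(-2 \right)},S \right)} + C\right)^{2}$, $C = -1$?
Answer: $\frac{14552}{9} \approx 1616.9$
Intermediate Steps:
$p{\left(f \right)} = f + f^{2}$
$B{\left(O,w \right)} = \frac{1}{3}$ ($B{\left(O,w \right)} = - \frac{-5 + 3}{6} = \left(- \frac{1}{6}\right) \left(-2\right) = \frac{1}{3}$)
$D{\left(S,r \right)} = - \frac{17}{9}$ ($D{\left(S,r \right)} = -2 + \frac{\left(\frac{1}{3} - 1\right)^{2}}{4} = -2 + \frac{\left(- \frac{2}{3}\right)^{2}}{4} = -2 + \frac{1}{4} \cdot \frac{4}{9} = -2 + \frac{1}{9} = - \frac{17}{9}$)
$- 136 \left(D{\left(10,8 \right)} + \frac{27 - 17}{38 - 39}\right) = - 136 \left(- \frac{17}{9} + \frac{27 - 17}{38 - 39}\right) = - 136 \left(- \frac{17}{9} + \frac{10}{-1}\right) = - 136 \left(- \frac{17}{9} + 10 \left(-1\right)\right) = - 136 \left(- \frac{17}{9} - 10\right) = \left(-136\right) \left(- \frac{107}{9}\right) = \frac{14552}{9}$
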